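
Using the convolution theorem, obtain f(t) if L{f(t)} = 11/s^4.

11/s^4 = (11/s)·(1/s^3) = L{11}·L{t^2/2}. By convolution, f(t) = 11*t^2/2 = ∫₀ᵗ 11·τ^2/2 dτ = 11·t^3/6

Final answer: 11·t^3/6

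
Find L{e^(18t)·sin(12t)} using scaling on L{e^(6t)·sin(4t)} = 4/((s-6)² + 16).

Scaling with a=3: L{e^(18t)·sin(12t)} = (1/3) · 4/((s/3-6)² + 16). Simplifying: 12/((s-18)² + 144)

Final answer: 12/((s-18)² + 144)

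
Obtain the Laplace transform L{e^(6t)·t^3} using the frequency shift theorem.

L{e^(at)·t^n} = n!/(s-a)^(n+1), so L{e^(6t)·t^3} = 6/(s-6)^4

Final answer: 6/(s-6)^4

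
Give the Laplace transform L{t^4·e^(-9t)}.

L{t^n·e^(at)} = n!/(s-a)^(n+1), so L{t^4·e^(-9t)} = 24/(s+9)^5

Final answer: 24/(s+9)^5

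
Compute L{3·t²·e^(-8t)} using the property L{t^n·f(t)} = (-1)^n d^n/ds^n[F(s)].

L{e^(-8t)} = 1/(s+8). d/ds[1/(s+8)] = -1/(s+8)². d²/ds²[1/(s+8)] = 2/(s+8)³. So L{t²·e^(-8t)} = (-1)² · 2/(s+8)³ = 2/(s+8)³. Then L{3·t²·e^(-8t)} = 3·2/(s+8)³ = 6/(s+8)³

Final answer: 6/(s+8)³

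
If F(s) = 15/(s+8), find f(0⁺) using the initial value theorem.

f(0⁺) = lim_{s→∞} s·15/(s+8) = lim_{s→∞} 15s/(s+8) = 15

Final answer: 15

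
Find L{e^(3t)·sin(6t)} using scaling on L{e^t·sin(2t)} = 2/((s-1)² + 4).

Scaling with a=3: L{e^(3t)·sin(6t)} = (1/3) · 2/((s/3-1)² + 4). Simplifying: 6/((s-3)² + 36)

Final answer: 6/((s-3)² + 36)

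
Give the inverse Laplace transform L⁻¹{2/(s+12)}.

L⁻¹{1/(s-a)} = e^(at), so L⁻¹{1/(s+12)} = e^(-12t), and L⁻¹{2/(s+12)} = 2·e^(-12t)

Final answer: 2·e^(-12t)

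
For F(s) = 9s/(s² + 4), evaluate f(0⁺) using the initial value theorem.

f(0⁺) = lim_{s→∞} s·9s/(s² + 4) = lim_{s→∞} 9s²/(s² + 4) = 9

Final answer: 9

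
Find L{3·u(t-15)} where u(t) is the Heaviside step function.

L{u(t-a)} = e^(-as)/s. Here a=15, so L{u(t-15)} = e^(-15s)/s, and L{3·u(t-15)} = 3·e^(-15s)/s

Final answer: 3·e^(-15s)/s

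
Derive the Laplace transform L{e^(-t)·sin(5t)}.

L{e^(at)·sin(ωt)} = ω/((s-a)² + ω²), so L{e^(-t)·sin(5t)} = 5/((s+1)² + 25)

Final answer: 5/((s+1)² + 25)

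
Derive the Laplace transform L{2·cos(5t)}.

L{cos(ωt)} = s/(s² + ω²), so L{cos(5t)} = s/(s² + 25). Then L{2·cos(5t)} = 2·s/(s² + 25) = 2s/(s² + 25)

Final answer: 2s/(s² + 25)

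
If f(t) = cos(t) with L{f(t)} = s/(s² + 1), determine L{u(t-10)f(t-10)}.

Time shift theorem: L{u(t-a)f(t-a)} = e^(-as)F(s). Here a=10, F(s) = s/(s² + 1), so L{u(t-10)f(t-10)} = e^(-10s)·s/(s² + 1)

Final answer: e^(-10s)·s/(s² + 1)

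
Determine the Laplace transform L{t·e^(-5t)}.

L{t^n·e^(at)} = n!/(s-a)^(n+1), so L{t·e^(-5t)} = 1/(s+5)^2

Final answer: 1/(s+5)^2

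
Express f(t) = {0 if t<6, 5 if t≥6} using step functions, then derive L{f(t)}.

f(t) = 5·u(t-6). L{u(t-6)} = e^(-6s)/s, so L{f(t)} = 5·e^(-6s)/s

Final answer: 5·e^(-6s)/s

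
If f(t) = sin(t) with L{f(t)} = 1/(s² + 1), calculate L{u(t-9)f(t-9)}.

Time shift theorem: L{u(t-a)f(t-a)} = e^(-as)F(s). Here a=9, F(s) = 1/(s² + 1), so L{u(t-9)f(t-9)} = e^(-9s)·1/(s² + 1)

Final answer: e^(-9s)·1/(s² + 1)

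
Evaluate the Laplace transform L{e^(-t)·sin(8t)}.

L{e^(at)·sin(ωt)} = ω/((s-a)² + ω²), so L{e^(-t)·sin(8t)} = 8/((s+1)² + 64)

Final answer: 8/((s+1)² + 64)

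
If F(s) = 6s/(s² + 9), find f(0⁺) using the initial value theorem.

f(0⁺) = lim_{s→∞} s·6s/(s² + 9) = lim_{s→∞} 6s²/(s² + 9) = 6

Final answer: 6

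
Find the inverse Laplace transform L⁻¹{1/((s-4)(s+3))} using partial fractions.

Decompose: A/(s-4) + B/(s+3). A = 1/7, B = -1/7. f(t) = (e^(4t) - e^(-3t))/7

Final answer: (e^(4t) - e^(-3t))/7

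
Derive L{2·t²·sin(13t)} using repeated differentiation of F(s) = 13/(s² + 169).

F(s) = 13/(s² + 169). F'(s) = -26s/(s² + 169)². F''(s) = -26(169 - 3s²)/(s² + 169)³ = (78s² - 4394)/(s² + 169)³. So L{t²·sin(13t)} = (-1)² F''(s) = (78s² - 4394)/(s² + 169)³. Then L{2·t²·sin(13t)} = 2·(78s² - 4394)/(s² + 169)³ = (156s² - 8788)/(s² + 169)³

Final answer: (156s² - 8788)/(s² + 169)³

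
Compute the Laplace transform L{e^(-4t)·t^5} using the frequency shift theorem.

L{e^(at)·t^n} = n!/(s-a)^(n+1), so L{e^(-4t)·t^5} = 120/(s+4)^6

Final answer: 120/(s+4)^6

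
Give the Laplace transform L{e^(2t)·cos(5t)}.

L{e^(at)·cos(ωt)} = (s-a)/((s-a)² + ω²), so L{e^(2t)·cos(5t)} = (s-2)/((s-2)² + 25)

Final answer: (s-2)/((s-2)² + 25)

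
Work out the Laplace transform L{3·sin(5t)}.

L{sin(ωt)} = ω/(s² + ω²), so L{sin(5t)} = 5/(s² + 25). Then L{3·sin(5t)} = 3·5/(s² + 25) = 15/(s² + 25)

Final answer: 15/(s² + 25)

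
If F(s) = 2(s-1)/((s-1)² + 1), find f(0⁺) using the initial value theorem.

f(0⁺) = lim_{s→∞} sF(s) = lim_{s→∞} 2s(s-1)/((s-1)² + 1) = 2

Final answer: 2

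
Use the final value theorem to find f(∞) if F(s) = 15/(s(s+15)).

f(∞) = lim_{s→0} s·15/(s(s+15)) = lim_{s→0} 15/(s+15) = 15/15 = 1

Final answer: 1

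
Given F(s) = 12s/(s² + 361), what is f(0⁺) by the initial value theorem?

f(0⁺) = lim_{s→∞} s·12s/(s² + 361) = lim_{s→∞} 12s²/(s² + 361) = 12

Final answer: 12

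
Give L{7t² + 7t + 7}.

L{7t² + 7t + 7} = 7·2/s³ + 7/s² + 7/s = 14/s³ + 7/s² + 7/s

Final answer: 14/s³ + 7/s² + 7/s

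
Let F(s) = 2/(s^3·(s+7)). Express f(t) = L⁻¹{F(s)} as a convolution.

2/(s^3·(s+7)) = (2/s^3)·(1/(s+7)) = L{t^2}·L{e^(-7t)}. So f(t) = t^2*e^(-7t) = ∫₀ᵗ τ^2·e^(-7(t-τ)) dτ

Final answer: ∫₀ᵗ τ^2·e^(-7(t-τ)) dτ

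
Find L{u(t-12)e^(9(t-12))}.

u(t-a)f(t-a) with f(t)=e^(9t). L{e^(9t)} = 1/(s-9). By time shift: e^(-12s)/(s-9)

Final answer: e^(-12s)/(s-9)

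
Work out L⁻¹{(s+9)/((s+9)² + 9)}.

Using frequency shift: L⁻¹{(s-a)/((s-a)² + b²)} = e^(at)cos(bt). Here a=-9, b=3

Final answer: e^(-9t)·cos(3t)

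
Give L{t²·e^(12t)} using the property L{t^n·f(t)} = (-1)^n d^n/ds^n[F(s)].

L{e^(12t)} = 1/(s-12). d/ds[1/(s-12)] = -1/(s-12)². d²/ds²[1/(s-12)] = 2/(s-12)³. So L{t²·e^(12t)} = (-1)² · 2/(s-12)³ = 2/(s-12)³

Final answer: 2/(s-12)³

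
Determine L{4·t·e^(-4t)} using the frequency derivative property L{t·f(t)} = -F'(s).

L{e^(-4t)} = 1/(s+4). By frequency derivative: L{t·e^(-4t)} = -d/ds[1/(s+4)] = -(-1)/(s+4)² = 1/(s+4)². Then L{4·t·e^(-4t)} = 4·1/(s+4)² = 4/(s+4)²

Final answer: 4/(s+4)²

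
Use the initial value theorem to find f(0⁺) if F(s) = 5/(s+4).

f(0⁺) = lim_{s→∞} s·5/(s+4) = lim_{s→∞} 5s/(s+4) = 5

Final answer: 5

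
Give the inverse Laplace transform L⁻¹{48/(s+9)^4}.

L⁻¹{n!/(s-a)^(n+1)} = t^n·e^(at) with n=3, a=-9. So L⁻¹{6/(s+9)^4} = t^3·e^(-9t), and L⁻¹{48/(s+9)^4} = (48/6)·t^3·e^(-9t) = 8·t^3·e^(-9t)

Final answer: 8·t^3·e^(-9t)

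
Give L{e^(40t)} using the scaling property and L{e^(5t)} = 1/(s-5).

Using L{f(at)} = (1/a)F(s/a) with a=8 and f(t) = e^(5t): L{e^(40t)} = (1/8) · 1/((s/8)-5) = (1/8) · 8/(s-40) = 1/(s-40)

Final answer: 1/(s-40)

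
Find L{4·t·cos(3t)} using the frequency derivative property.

L{cos(3t)} = s/(s² + 9). Derivative: d/ds[s/(s² + 9)] = [(s² + 9) - s·2s]/(s² + 9)² = (9 - s²)/(s² + 9)². So L{t·cos(3t)} = -F'(s) = (s² - 9)/(s² + 9)². Then L{4·t·cos(3t)} = 4·(s² - 9)/(s² + 9)²

Final answer: 4·(s² - 9)/(s² + 9)²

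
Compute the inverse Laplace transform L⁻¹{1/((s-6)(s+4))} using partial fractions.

Decompose: A/(s-6) + B/(s+4). A = 1/10, B = -1/10. f(t) = (e^(6t) - e^(-4t))/10

Final answer: (e^(6t) - e^(-4t))/10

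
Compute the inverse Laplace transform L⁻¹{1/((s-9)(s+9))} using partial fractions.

Decompose: A/(s-9) + B/(s+9). A = 1/18, B = -1/18. f(t) = (e^(9t) - e^(-9t))/18

Final answer: (e^(9t) - e^(-9t))/18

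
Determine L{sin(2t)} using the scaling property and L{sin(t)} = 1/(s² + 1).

Using L{f(at)} = (1/a)F(s/a) with a=2: L{sin(2t)} = (1/2) · 1/((s/2)² + 1) = (1/2) · 1·4/(s² + 4) = 2/(s² + 4)

Final answer: 2/(s² + 4)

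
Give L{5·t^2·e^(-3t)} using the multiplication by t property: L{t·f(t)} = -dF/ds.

Using L{t^n·e^(at)} = n!/(s-a)^(n+1), L{t^2·e^(-3t)} = 2/(s+3)^3, so L{5·t^2·e^(-3t)} = 5·2/(s+3)^3 = 10/(s+3)^3

Final answer: 10/(s+3)^3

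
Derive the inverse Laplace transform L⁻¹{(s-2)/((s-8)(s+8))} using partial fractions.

Using partial fractions, f(t) = (6e^(8t) + 10e^(-8t))/16

Final answer: (6e^(8t) + 10e^(-8t))/16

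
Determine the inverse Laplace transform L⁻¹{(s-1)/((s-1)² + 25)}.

Using frequency shift, L⁻¹{(s-1)/((s-1)² + 25)} = e^t·cos(5t)

Final answer: e^t·cos(5t)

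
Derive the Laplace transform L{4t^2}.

L{4t^2} = 4 · L{t^2} = 4 · 2/s^3 = 8/s^3

Final answer: 8/s^3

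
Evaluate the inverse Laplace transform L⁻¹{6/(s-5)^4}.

L⁻¹{n!/(s-a)^(n+1)} = t^n·e^(at), so L⁻¹{6/(s-5)^4} = t^3·e^(5t)

Final answer: t^3·e^(5t)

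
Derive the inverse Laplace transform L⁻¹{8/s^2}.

L⁻¹{n!/s^(n+1)} = t^n with n=1. So L⁻¹{1/s^2} = t, and L⁻¹{8/s^2} = (8/1)·t = 8·t

Final answer: 8·t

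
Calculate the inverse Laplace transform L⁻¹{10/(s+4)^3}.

L⁻¹{n!/(s-a)^(n+1)} = t^n·e^(at) with n=2, a=-4. So L⁻¹{2/(s+4)^3} = t^2·e^(-4t), and L⁻¹{10/(s+4)^3} = (10/2)·t^2·e^(-4t) = 5·t^2·e^(-4t)

Final answer: 5·t^2·e^(-4t)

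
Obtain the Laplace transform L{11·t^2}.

L{t^n} = n!/s^(n+1), so L{t^2} = 2/s^3. Then L{11·t^2} = 11·2/s^3 = 22/s^3

Final answer: 22/s^3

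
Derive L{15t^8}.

L{t^n} = n!/s^(n+1). So L{15t^8} = 15·8!/s^9 = 604800/s^9

Final answer: 604800/s^9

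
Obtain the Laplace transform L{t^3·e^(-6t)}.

L{t^n·e^(at)} = n!/(s-a)^(n+1), so L{t^3·e^(-6t)} = 6/(s+6)^4

Final answer: 6/(s+6)^4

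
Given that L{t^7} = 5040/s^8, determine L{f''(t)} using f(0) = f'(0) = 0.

L{f''(t)} = s²F(s) - sf(0) - f'(0) = s²·5040/s^8 - 0 - 0 = 5040/s^6

Final answer: 5040/s^6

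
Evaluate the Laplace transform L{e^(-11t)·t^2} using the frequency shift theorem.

L{e^(at)·t^n} = n!/(s-a)^(n+1), so L{e^(-11t)·t^2} = 2/(s+11)^3

Final answer: 2/(s+11)^3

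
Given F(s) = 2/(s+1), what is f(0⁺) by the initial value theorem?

f(0⁺) = lim_{s→∞} s·2/(s+1) = lim_{s→∞} 2s/(s+1) = 2

Final answer: 2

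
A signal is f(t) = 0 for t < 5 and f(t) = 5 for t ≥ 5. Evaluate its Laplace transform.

f(t) = 5·u(t-5). L{u(t-5)} = e^(-5s)/s, so L{f(t)} = 5·e^(-5s)/s

Final answer: 5·e^(-5s)/s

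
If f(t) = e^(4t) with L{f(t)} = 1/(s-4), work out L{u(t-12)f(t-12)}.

Time shift theorem: L{u(t-a)f(t-a)} = e^(-as)F(s). Here a=12, F(s) = 1/(s-4), so L{u(t-12)f(t-12)} = e^(-12s)·1/(s-4)

Final answer: e^(-12s)·1/(s-4)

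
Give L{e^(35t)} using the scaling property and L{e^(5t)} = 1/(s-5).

Using L{f(at)} = (1/a)F(s/a) with a=7 and f(t) = e^(5t): L{e^(35t)} = (1/7) · 1/((s/7)-5) = (1/7) · 7/(s-35) = 1/(s-35)

Final answer: 1/(s-35)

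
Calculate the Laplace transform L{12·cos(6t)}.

L{cos(ωt)} = s/(s² + ω²), so L{cos(6t)} = s/(s² + 36). Then L{12·cos(6t)} = 12·s/(s² + 36) = 12s/(s² + 36)

Final answer: 12s/(s² + 36)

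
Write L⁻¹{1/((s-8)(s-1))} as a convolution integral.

1/((s-8)(s-1)) = (1/(s-8))·(1/(s-1)) = L{e^(8t)}·L{e^t}. So f(t) = e^(8t)*e^t = ∫₀ᵗ e^(8τ)·e^(t-τ) dτ

Final answer: ∫₀ᵗ e^(8τ)·e^(t-τ) dτ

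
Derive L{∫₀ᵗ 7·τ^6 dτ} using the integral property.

L{∫₀ᵗ f(τ)dτ} = F(s)/s with f(t) = 7t^6. F(s) = 5040/s^7, so L{∫₀ᵗ 7·τ^6 dτ} = (5040/s^7)/s = 5040/s^8. (Check: ∫₀ᵗ 7·τ^6 dτ = 7t^7/7.)

Final answer: 5040/s^8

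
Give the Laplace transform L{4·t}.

L{t^n} = n!/s^(n+1), so L{t} = 1/s^2. Then L{4·t} = 4·1/s^2 = 4/s^2

Final answer: 4/s^2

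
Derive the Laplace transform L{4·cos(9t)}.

L{cos(ωt)} = s/(s² + ω²), so L{cos(9t)} = s/(s² + 81). Then L{4·cos(9t)} = 4·s/(s² + 81) = 4s/(s² + 81)

Final answer: 4s/(s² + 81)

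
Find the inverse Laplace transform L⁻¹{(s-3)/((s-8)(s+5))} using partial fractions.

Using partial fractions, f(t) = (5e^(8t) + 8e^(-5t))/13

Final answer: (5e^(8t) + 8e^(-5t))/13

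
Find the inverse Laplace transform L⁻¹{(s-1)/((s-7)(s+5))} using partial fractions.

Using partial fractions, f(t) = (6e^(7t) + 6e^(-5t))/12

Final answer: (6e^(7t) + 6e^(-5t))/12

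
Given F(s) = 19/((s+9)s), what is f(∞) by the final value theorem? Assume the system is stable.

f(∞) = lim_{s→0} sF(s) = lim_{s→0} 19/(s+9) = 19/9

Final answer: 19/9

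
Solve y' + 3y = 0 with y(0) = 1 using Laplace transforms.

L{y'} + 3L{y} = 0. sY - 1 + 3Y = 0. Y(s+3) = 1. Y = 1/(s+3)

Final answer: y(t) = e^(-3t)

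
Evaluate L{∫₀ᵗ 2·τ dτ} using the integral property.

L{∫₀ᵗ f(τ)dτ} = F(s)/s with f(t) = 2t. F(s) = 2/s^2, so L{∫₀ᵗ 2·τ dτ} = (2/s^2)/s = 2/s^3. (Check: ∫₀ᵗ 2·τ dτ = 2t^2/2.)

Final answer: 2/s^3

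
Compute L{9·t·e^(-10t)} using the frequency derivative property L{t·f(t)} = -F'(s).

L{e^(-10t)} = 1/(s+10). By frequency derivative: L{t·e^(-10t)} = -d/ds[1/(s+10)] = -(-1)/(s+10)² = 1/(s+10)². Then L{9·t·e^(-10t)} = 9·1/(s+10)² = 9/(s+10)²

Final answer: 9/(s+10)²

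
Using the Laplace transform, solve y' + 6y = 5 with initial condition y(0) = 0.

sY + 6Y = 5/s. Y = 5/(s(s+6)). Partial fractions: Y = 5/6/s - 5/6/(s+6)

Final answer: y(t) = 5/6(1 - e^(-6t))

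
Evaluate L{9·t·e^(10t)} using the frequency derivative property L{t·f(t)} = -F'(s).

L{e^(10t)} = 1/(s-10). By frequency derivative: L{t·e^(10t)} = -d/ds[1/(s-10)] = -(-1)/(s-10)² = 1/(s-10)². Then L{9·t·e^(10t)} = 9·1/(s-10)² = 9/(s-10)²

Final answer: 9/(s-10)²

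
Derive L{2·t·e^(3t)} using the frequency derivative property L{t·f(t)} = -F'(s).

L{e^(3t)} = 1/(s-3). By frequency derivative: L{t·e^(3t)} = -d/ds[1/(s-3)] = -(-1)/(s-3)² = 1/(s-3)². Then L{2·t·e^(3t)} = 2·1/(s-3)² = 2/(s-3)²

Final answer: 2/(s-3)²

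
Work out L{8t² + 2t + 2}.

L{8t² + 2t + 2} = 8·2/s³ + 2/s² + 2/s = 16/s³ + 2/s² + 2/s

Final answer: 16/s³ + 2/s² + 2/s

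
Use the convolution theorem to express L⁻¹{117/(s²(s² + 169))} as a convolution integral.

117/(s²(s² + 169)) = (1/s²)·(117/(s² + 169)) = L{t}·L{9·sin(13t)}. So f(t) = t*(9·sin(13t)) = ∫₀ᵗ 9τ·sin(13(t-τ)) dτ

Final answer: ∫₀ᵗ 9τ·sin(13(t-τ)) dτ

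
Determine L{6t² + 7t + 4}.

L{6t² + 7t + 4} = 6·2/s³ + 7/s² + 4/s = 12/s³ + 7/s² + 4/s

Final answer: 12/s³ + 7/s² + 4/s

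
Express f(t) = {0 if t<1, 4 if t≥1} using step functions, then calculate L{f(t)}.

f(t) = 4·u(t-1). L{u(t-1)} = e^(-s)/s, so L{f(t)} = 4·e^(-s)/s

Final answer: 4·e^(-s)/s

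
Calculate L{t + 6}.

L{t + 6} = L{t} + 6·L{1} = 1/s² + 6/s

Final answer: 1/s² + 6/s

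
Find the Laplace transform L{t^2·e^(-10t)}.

L{t^n·e^(at)} = n!/(s-a)^(n+1), so L{t^2·e^(-10t)} = 2/(s+10)^3

Final answer: 2/(s+10)^3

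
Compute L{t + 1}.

L{t + 1} = L{t} + L{1} = 1/s² + 1/s

Final answer: 1/s² + 1/s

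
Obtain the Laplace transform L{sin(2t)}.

L{sin(ωt)} = ω/(s² + ω²), so L{sin(2t)} = 2/(s² + 4)

Final answer: 2/(s² + 4)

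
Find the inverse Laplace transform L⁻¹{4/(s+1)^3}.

L⁻¹{n!/(s-a)^(n+1)} = t^n·e^(at) with n=2, a=-1. So L⁻¹{2/(s+1)^3} = t^2·e^(-t), and L⁻¹{4/(s+1)^3} = (4/2)·t^2·e^(-t) = 2·t^2·e^(-t)

Final answer: 2·t^2·e^(-t)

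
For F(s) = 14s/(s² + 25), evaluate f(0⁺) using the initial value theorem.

f(0⁺) = lim_{s→∞} s·14s/(s² + 25) = lim_{s→∞} 14s²/(s² + 25) = 14

Final answer: 14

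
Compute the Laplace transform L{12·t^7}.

L{t^n} = n!/s^(n+1), so L{t^7} = 5040/s^8. Then L{12·t^7} = 12·5040/s^8 = 60480/s^8

Final answer: 60480/s^8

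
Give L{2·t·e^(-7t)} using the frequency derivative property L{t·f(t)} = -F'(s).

L{e^(-7t)} = 1/(s+7). By frequency derivative: L{t·e^(-7t)} = -d/ds[1/(s+7)] = -(-1)/(s+7)² = 1/(s+7)². Then L{2·t·e^(-7t)} = 2·1/(s+7)² = 2/(s+7)²

Final answer: 2/(s+7)²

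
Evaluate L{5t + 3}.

L{5t + 3} = 5·L{t} + 3·L{1} = 5/s² + 3/s

Final answer: 5/s² + 3/s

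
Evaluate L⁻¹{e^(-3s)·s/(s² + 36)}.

L⁻¹{s/(s² + 36)} = cos(6t). By the time shift theorem, L⁻¹{e^(-as)F(s)} = u(t-a)f(t-a) with a=3, so L⁻¹{e^(-3s)·s/(s² + 36)} = u(t-3)·cos(6(t-3))

Final answer: u(t-3)·cos(6(t-3))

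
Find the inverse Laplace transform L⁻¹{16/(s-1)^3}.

L⁻¹{n!/(s-a)^(n+1)} = t^n·e^(at) with n=2, a=1. So L⁻¹{2/(s-1)^3} = t^2·e^t, and L⁻¹{16/(s-1)^3} = (16/2)·t^2·e^t = 8·t^2·e^t

Final answer: 8·t^2·e^t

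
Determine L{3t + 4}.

L{3t + 4} = 3·L{t} + 4·L{1} = 3/s² + 4/s

Final answer: 3/s² + 4/s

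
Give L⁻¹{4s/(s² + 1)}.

This is the form c·s/(s² + a²) with a = 1, c = 4. L⁻¹ = 4·cos(t)

Final answer: 4·cos(t)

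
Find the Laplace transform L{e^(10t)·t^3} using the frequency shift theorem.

L{e^(at)·t^n} = n!/(s-a)^(n+1), so L{e^(10t)·t^3} = 6/(s-10)^4

Final answer: 6/(s-10)^4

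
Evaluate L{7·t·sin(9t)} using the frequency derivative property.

L{sin(9t)} = 9/(s² + 81). By L{t·f(t)} = -F'(s): -d/ds[9/(s² + 81)] = -(9)·(-2s)/(s² + 81)² = 18s/(s² + 81)². Then L{7·t·sin(9t)} = 7·18s/(s² + 81)² = 126s/(s² + 81)²

Final answer: 126s/(s² + 81)²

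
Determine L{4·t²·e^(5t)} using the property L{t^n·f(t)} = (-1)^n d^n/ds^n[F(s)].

L{e^(5t)} = 1/(s-5). d/ds[1/(s-5)] = -1/(s-5)². d²/ds²[1/(s-5)] = 2/(s-5)³. So L{t²·e^(5t)} = (-1)² · 2/(s-5)³ = 2/(s-5)³. Then L{4·t²·e^(5t)} = 4·2/(s-5)³ = 8/(s-5)³

Final answer: 8/(s-5)³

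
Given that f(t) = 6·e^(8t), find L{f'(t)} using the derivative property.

f(0) = 6, F(s) = 6/(s-8). L{f'(t)} = s·F(s) - f(0) = 6s/(s-8) - 6 = (6s - 6(s-8))/(s-8) = 48/(s-8)

Final answer: 48/(s-8)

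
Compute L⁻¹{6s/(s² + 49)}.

This is the form c·s/(s² + a²) with a = 7, c = 6. L⁻¹ = 6·cos(7t)

Final answer: 6·cos(7t)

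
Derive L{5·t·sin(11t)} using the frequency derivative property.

L{sin(11t)} = 11/(s² + 121). By L{t·f(t)} = -F'(s): -d/ds[11/(s² + 121)] = -(11)·(-2s)/(s² + 121)² = 22s/(s² + 121)². Then L{5·t·sin(11t)} = 5·22s/(s² + 121)² = 110s/(s² + 121)²

Final answer: 110s/(s² + 121)²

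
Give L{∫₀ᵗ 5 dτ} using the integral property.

L{∫₀ᵗ f(τ)dτ} = F(s)/s with f(t) = 5. F(s) = 5/s, so L{∫₀ᵗ 5 dτ} = (5/s)/s = 5/s². (Check: ∫₀ᵗ 5 dτ = 5t.)

Final answer: 5/s²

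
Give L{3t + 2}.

L{3t + 2} = 3·L{t} + 2·L{1} = 3/s² + 2/s

Final answer: 3/s² + 2/s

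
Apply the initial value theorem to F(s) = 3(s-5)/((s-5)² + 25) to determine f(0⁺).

f(0⁺) = lim_{s→∞} sF(s) = lim_{s→∞} 3s(s-5)/((s-5)² + 25) = 3

Final answer: 3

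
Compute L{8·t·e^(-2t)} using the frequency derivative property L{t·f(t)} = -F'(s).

L{e^(-2t)} = 1/(s+2). By frequency derivative: L{t·e^(-2t)} = -d/ds[1/(s+2)] = -(-1)/(s+2)² = 1/(s+2)². Then L{8·t·e^(-2t)} = 8·1/(s+2)² = 8/(s+2)²

Final answer: 8/(s+2)²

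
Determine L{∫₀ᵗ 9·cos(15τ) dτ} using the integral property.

L{∫₀ᵗ f(τ)dτ} = F(s)/s with F(s) = 9s/(s² + 225), so the result is (9s/(s² + 225))/s = 9/(s² + 225)

Final answer: 9/(s² + 225)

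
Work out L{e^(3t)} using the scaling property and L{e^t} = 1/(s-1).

Using L{f(at)} = (1/a)F(s/a) with a=3 and f(t) = e^t: L{e^(3t)} = (1/3) · 1/((s/3)-1) = (1/3) · 3/(s-3) = 1/(s-3)

Final answer: 1/(s-3)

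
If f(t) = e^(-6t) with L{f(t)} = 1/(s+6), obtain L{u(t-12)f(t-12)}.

Time shift theorem: L{u(t-a)f(t-a)} = e^(-as)F(s). Here a=12, F(s) = 1/(s+6), so L{u(t-12)f(t-12)} = e^(-12s)·1/(s+6)

Final answer: e^(-12s)·1/(s+6)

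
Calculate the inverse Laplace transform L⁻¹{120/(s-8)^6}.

L⁻¹{n!/(s-a)^(n+1)} = t^n·e^(at), so L⁻¹{120/(s-8)^6} = t^5·e^(8t)

Final answer: t^5·e^(8t)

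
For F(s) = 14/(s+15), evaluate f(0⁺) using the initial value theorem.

f(0⁺) = lim_{s→∞} s·14/(s+15) = lim_{s→∞} 14s/(s+15) = 14

Final answer: 14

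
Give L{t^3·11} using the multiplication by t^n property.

L{11} = 11/s. d^1/ds^1[1/s] = -1/s². d^2/ds^2[1/s] = 2/s^3. d^3/ds^3[1/s] = -6/s^4. So L{t^3} = (-1)^{3}·-6/s^4 = 6/s^4. Then L{t^3·11} = 11·6/s^4 = 66/s^4

Final answer: 66/s^4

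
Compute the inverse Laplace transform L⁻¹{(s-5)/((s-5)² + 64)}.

Using frequency shift, L⁻¹{(s-5)/((s-5)² + 64)} = e^(5t)·cos(8t)

Final answer: e^(5t)·cos(8t)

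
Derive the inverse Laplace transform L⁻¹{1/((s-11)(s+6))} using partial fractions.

Decompose: A/(s-11) + B/(s+6). A = 1/17, B = -1/17. f(t) = (e^(11t) - e^(-6t))/17

Final answer: (e^(11t) - e^(-6t))/17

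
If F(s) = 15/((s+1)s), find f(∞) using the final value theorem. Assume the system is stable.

f(∞) = lim_{s→0} sF(s) = lim_{s→0} 15/(s+1) = 15

Final answer: 15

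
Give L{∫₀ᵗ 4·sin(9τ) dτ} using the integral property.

L{∫₀ᵗ f(τ)dτ} = F(s)/s with F(s) = 36/(s² + 81), so the result is (36/(s² + 81))/s = 36/(s(s² + 81))

Final answer: 36/(s(s² + 81))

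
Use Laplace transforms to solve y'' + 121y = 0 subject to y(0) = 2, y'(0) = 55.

L{y''} + 121L{y} = 0. s²Y - 2s - 55 + 121Y = 0. Y(s² + 121) = 2s + 55. Y = (2s + 55)/(s² + 121). Inverting: y(t) = 2cos(11t) + 5sin(11t)

Final answer: y(t) = 2cos(11t) + 5sin(11t)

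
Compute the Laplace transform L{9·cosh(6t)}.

L{cosh(ωt)} = s/(s² - ω²), so L{cosh(6t)} = s/(s² - 36). Then L{9·cosh(6t)} = 9·s/(s² - 36) = 9s/(s² - 36)

Final answer: 9s/(s² - 36)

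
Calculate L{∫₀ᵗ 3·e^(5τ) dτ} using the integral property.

L{∫₀ᵗ f(τ)dτ} = F(s)/s with F(s) = 3/(s-5), so L{∫₀ᵗ 3·e^(5τ) dτ} = 3/(s(s-5))

Final answer: 3/(s(s-5))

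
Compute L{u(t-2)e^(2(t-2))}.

u(t-a)f(t-a) with f(t)=e^(2t). L{e^(2t)} = 1/(s-2). By time shift: e^(-2s)/(s-2)

Final answer: e^(-2s)/(s-2)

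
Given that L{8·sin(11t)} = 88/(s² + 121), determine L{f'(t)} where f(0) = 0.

L{f'(t)} = s·F(s) - f(0) = s·88/(s² + 121) - 0 = 88s/(s² + 121)

Final answer: 88s/(s² + 121)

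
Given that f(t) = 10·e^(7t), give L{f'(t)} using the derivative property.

f(0) = 10, F(s) = 10/(s-7). L{f'(t)} = s·F(s) - f(0) = 10s/(s-7) - 10 = (10s - 10(s-7))/(s-7) = 70/(s-7)

Final answer: 70/(s-7)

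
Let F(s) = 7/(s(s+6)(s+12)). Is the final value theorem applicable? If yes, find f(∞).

Poles of sF(s) = 7/((s+6)(s+12)) are at s = -6 and s = -12, both in the left half-plane. Theorem applies. f(∞) = lim_{s→0} sF(s) = 7/(6·12) = 7/72

Final answer: 7/72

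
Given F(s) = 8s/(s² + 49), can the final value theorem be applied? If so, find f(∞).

The final value theorem requires all poles of sF(s) in the left half-plane. sF(s) = 8s²/(s² + 49) has poles at s = ±7i (imaginary axis). Theorem does NOT apply (oscillatory system).

Final answer: Not applicable (oscillatory)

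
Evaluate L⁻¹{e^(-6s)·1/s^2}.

L⁻¹{1/s^2} = t. By the time shift theorem, L⁻¹{e^(-as)F(s)} = u(t-a)f(t-a) with a=6, so L⁻¹{e^(-6s)·1/s^2} = u(t-6)·(t-6)

Final answer: u(t-6)·(t-6)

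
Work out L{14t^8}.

L{t^n} = n!/s^(n+1). So L{14t^8} = 14·8!/s^9 = 564480/s^9

Final answer: 564480/s^9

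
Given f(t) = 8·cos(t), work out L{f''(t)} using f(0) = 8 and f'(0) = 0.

F(s) = 8s/(s² + 1). L{f''(t)} = s²F(s) - sf(0) - f'(0) = 8s³/(s² + 1) - 8s = (8s³ - 8s(s² + 1))/(s² + 1) = -8s/(s² + 1)

Final answer: -8s/(s² + 1)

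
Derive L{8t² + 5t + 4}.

L{8t² + 5t + 4} = 8·2/s³ + 5/s² + 4/s = 16/s³ + 5/s² + 4/s

Final answer: 16/s³ + 5/s² + 4/s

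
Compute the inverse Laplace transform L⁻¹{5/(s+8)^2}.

L⁻¹{n!/(s-a)^(n+1)} = t^n·e^(at) with n=1, a=-8. So L⁻¹{1/(s+8)^2} = t·e^(-8t), and L⁻¹{5/(s+8)^2} = (5/1)·t·e^(-8t) = 5·t·e^(-8t)

Final answer: 5·t·e^(-8t)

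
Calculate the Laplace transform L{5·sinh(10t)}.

L{sinh(ωt)} = ω/(s² - ω²), so L{sinh(10t)} = 10/(s² - 100). Then L{5·sinh(10t)} = 5·10/(s² - 100) = 50/(s² - 100)

Final answer: 50/(s² - 100)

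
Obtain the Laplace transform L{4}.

L{4} = 4 · L{1} = 4/s

Final answer: 4/s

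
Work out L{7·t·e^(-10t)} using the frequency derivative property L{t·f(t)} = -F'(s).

L{e^(-10t)} = 1/(s+10). By frequency derivative: L{t·e^(-10t)} = -d/ds[1/(s+10)] = -(-1)/(s+10)² = 1/(s+10)². Then L{7·t·e^(-10t)} = 7·1/(s+10)² = 7/(s+10)²

Final answer: 7/(s+10)²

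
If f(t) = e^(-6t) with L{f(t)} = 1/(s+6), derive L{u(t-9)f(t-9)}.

Time shift theorem: L{u(t-a)f(t-a)} = e^(-as)F(s). Here a=9, F(s) = 1/(s+6), so L{u(t-9)f(t-9)} = e^(-9s)·1/(s+6)

Final answer: e^(-9s)·1/(s+6)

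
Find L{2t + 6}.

L{2t + 6} = 2·L{t} + 6·L{1} = 2/s² + 6/s

Final answer: 2/s² + 6/s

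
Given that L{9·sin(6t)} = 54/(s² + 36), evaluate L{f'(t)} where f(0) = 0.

L{f'(t)} = s·F(s) - f(0) = s·54/(s² + 36) - 0 = 54s/(s² + 36)

Final answer: 54s/(s² + 36)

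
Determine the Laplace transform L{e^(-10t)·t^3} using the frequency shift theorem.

L{e^(at)·t^n} = n!/(s-a)^(n+1), so L{e^(-10t)·t^3} = 6/(s+10)^4

Final answer: 6/(s+10)^4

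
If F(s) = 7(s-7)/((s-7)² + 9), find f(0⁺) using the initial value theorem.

f(0⁺) = lim_{s→∞} sF(s) = lim_{s→∞} 7s(s-7)/((s-7)² + 9) = 7

Final answer: 7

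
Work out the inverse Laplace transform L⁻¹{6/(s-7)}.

L⁻¹{1/(s-a)} = e^(at), so L⁻¹{1/(s-7)} = e^(7t), and L⁻¹{6/(s-7)} = 6·e^(7t)

Final answer: 6·e^(7t)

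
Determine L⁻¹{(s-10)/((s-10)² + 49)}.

Using frequency shift: L⁻¹{(s-a)/((s-a)² + b²)} = e^(at)cos(bt). Here a=10, b=7

Final answer: e^(10t)·cos(7t)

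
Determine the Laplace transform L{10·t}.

L{t^n} = n!/s^(n+1), so L{t} = 1/s^2. Then L{10·t} = 10·1/s^2 = 10/s^2

Final answer: 10/s^2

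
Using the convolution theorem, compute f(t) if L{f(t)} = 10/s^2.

10/s^2 = (10/s)·(1/s) = L{10}·L{1}. By convolution, f(t) = 10*1 = ∫₀ᵗ 10·1 dτ = 10·t

Final answer: 10·t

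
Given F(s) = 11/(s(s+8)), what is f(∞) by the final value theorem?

f(∞) = lim_{s→0} s·11/(s(s+8)) = lim_{s→0} 11/(s+8) = 11/8 = 11/8

Final answer: 11/8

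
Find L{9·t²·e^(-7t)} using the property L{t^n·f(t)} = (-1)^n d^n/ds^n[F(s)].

L{e^(-7t)} = 1/(s+7). d/ds[1/(s+7)] = -1/(s+7)². d²/ds²[1/(s+7)] = 2/(s+7)³. So L{t²·e^(-7t)} = (-1)² · 2/(s+7)³ = 2/(s+7)³. Then L{9·t²·e^(-7t)} = 9·2/(s+7)³ = 18/(s+7)³

Final answer: 18/(s+7)³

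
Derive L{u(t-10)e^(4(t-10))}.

u(t-a)f(t-a) with f(t)=e^(4t). L{e^(4t)} = 1/(s-4). By time shift: e^(-10s)/(s-4)

Final answer: e^(-10s)/(s-4)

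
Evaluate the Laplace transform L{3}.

L{3} = 3 · L{1} = 3/s

Final answer: 3/s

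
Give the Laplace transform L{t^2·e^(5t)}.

L{t^n·e^(at)} = n!/(s-a)^(n+1), so L{t^2·e^(5t)} = 2/(s-5)^3

Final answer: 2/(s-5)^3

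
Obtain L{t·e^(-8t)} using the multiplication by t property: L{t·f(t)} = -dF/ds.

Using L{t^n·e^(at)} = n!/(s-a)^(n+1), L{t·e^(-8t)} = 1/(s+8)^2

Final answer: 1/(s+8)^2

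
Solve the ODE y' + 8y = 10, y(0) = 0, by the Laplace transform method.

sY + 8Y = 10/s. Y = 10/(s(s+8)). Partial fractions: Y = 5/4/s - 5/4/(s+8)

Final answer: y(t) = 5/4(1 - e^(-8t))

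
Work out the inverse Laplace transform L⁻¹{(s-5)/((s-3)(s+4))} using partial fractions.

Using partial fractions, f(t) = (-2e^(3t) + 9e^(-4t))/7

Final answer: (-2e^(3t) + 9e^(-4t))/7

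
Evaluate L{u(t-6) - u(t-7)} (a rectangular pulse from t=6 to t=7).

L{u(t-a)} = e^(-as)/s. L{u(t-6) - u(t-7)} = (e^(-6s) - e^(-7s))/s

Final answer: (e^(-6s) - e^(-7s))/s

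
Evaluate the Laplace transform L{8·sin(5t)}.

L{sin(ωt)} = ω/(s² + ω²), so L{sin(5t)} = 5/(s² + 25). Then L{8·sin(5t)} = 8·5/(s² + 25) = 40/(s² + 25)

Final answer: 40/(s² + 25)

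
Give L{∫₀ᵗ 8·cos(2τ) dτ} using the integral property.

L{∫₀ᵗ f(τ)dτ} = F(s)/s with F(s) = 8s/(s² + 4), so the result is (8s/(s² + 4))/s = 8/(s² + 4)

Final answer: 8/(s² + 4)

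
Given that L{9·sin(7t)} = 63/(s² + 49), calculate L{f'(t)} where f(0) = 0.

L{f'(t)} = s·F(s) - f(0) = s·63/(s² + 49) - 0 = 63s/(s² + 49)

Final answer: 63s/(s² + 49)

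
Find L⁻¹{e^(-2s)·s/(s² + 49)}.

L⁻¹{s/(s² + 49)} = cos(7t). By the time shift theorem, L⁻¹{e^(-as)F(s)} = u(t-a)f(t-a) with a=2, so L⁻¹{e^(-2s)·s/(s² + 49)} = u(t-2)·cos(7(t-2))

Final answer: u(t-2)·cos(7(t-2))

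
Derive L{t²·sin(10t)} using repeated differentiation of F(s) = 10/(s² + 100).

F(s) = 10/(s² + 100). F'(s) = -20s/(s² + 100)². F''(s) = -20(100 - 3s²)/(s² + 100)³ = (60s² - 2000)/(s² + 100)³. So L{t²·sin(10t)} = (-1)² F''(s) = (60s² - 2000)/(s² + 100)³

Final answer: (60s² - 2000)/(s² + 100)³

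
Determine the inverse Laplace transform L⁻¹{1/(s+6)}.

L⁻¹{1/(s-a)} = e^(at), so L⁻¹{1/(s+6)} = e^(-6t)

Final answer: e^(-6t)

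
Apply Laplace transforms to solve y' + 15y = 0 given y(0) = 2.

L{y'} + 15L{y} = 0. sY - 2 + 15Y = 0. Y(s+15) = 2. Y = 2/(s+15)

Final answer: y(t) = 2e^(-15t)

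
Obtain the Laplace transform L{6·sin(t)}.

L{sin(ωt)} = ω/(s² + ω²), so L{sin(t)} = 1/(s² + 1). Then L{6·sin(t)} = 6·1/(s² + 1) = 6/(s² + 1)

Final answer: 6/(s² + 1)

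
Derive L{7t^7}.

L{t^n} = n!/s^(n+1). So L{7t^7} = 7·7!/s^8 = 35280/s^8

Final answer: 35280/s^8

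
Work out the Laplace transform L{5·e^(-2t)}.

L{e^(at)} = 1/(s-a), so L{e^(-2t)} = 1/(s+2). Then L{5·e^(-2t)} = 5/(s+2)

Final answer: 5/(s+2)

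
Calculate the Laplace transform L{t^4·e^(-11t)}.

L{t^n·e^(at)} = n!/(s-a)^(n+1), so L{t^4·e^(-11t)} = 24/(s+11)^5

Final answer: 24/(s+11)^5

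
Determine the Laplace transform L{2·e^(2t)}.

L{e^(at)} = 1/(s-a), so L{e^(2t)} = 1/(s-2). Then L{2·e^(2t)} = 2/(s-2)

Final answer: 2/(s-2)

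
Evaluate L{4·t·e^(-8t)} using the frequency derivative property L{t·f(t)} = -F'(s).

L{e^(-8t)} = 1/(s+8). By frequency derivative: L{t·e^(-8t)} = -d/ds[1/(s+8)] = -(-1)/(s+8)² = 1/(s+8)². Then L{4·t·e^(-8t)} = 4·1/(s+8)² = 4/(s+8)²

Final answer: 4/(s+8)²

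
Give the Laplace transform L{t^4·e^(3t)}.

L{t^n·e^(at)} = n!/(s-a)^(n+1), so L{t^4·e^(3t)} = 24/(s-3)^5

Final answer: 24/(s-3)^5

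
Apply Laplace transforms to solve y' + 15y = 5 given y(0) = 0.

sY + 15Y = 5/s. Y = 5/(s(s+15)). Partial fractions: Y = 1/3/s - 1/3/(s+15)

Final answer: y(t) = 1/3(1 - e^(-15t))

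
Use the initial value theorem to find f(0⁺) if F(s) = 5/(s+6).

f(0⁺) = lim_{s→∞} s·5/(s+6) = lim_{s→∞} 5s/(s+6) = 5

Final answer: 5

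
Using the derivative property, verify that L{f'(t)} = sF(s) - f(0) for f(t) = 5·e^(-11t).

f'(t) = -55e^(-11t). Direct: L{f'(t)} = -55/(s+11). Property: s·5/(s+11) - 5 = (5s - 5(s+11))/(s+11) = -55/(s+11). ✓

Final answer: -55/(s+11)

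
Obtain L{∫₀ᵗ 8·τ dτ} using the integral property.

L{∫₀ᵗ f(τ)dτ} = F(s)/s with f(t) = 8t. F(s) = 8/s^2, so L{∫₀ᵗ 8·τ dτ} = (8/s^2)/s = 8/s^3. (Check: ∫₀ᵗ 8·τ dτ = 8t^2/2.)

Final answer: 8/s^3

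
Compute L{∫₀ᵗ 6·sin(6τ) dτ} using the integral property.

L{∫₀ᵗ f(τ)dτ} = F(s)/s with F(s) = 36/(s² + 36), so the result is (36/(s² + 36))/s = 36/(s(s² + 36))

Final answer: 36/(s(s² + 36))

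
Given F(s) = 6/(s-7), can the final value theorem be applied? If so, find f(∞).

sF(s) = 6s/(s-7) has a pole at s = 7 in the right half-plane. Theorem does NOT apply (unstable system; f(t) = 6·e^(7t) grows without bound).

Final answer: Not applicable (unstable)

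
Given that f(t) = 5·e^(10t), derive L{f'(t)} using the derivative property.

f(0) = 5, F(s) = 5/(s-10). L{f'(t)} = s·F(s) - f(0) = 5s/(s-10) - 5 = (5s - 5(s-10))/(s-10) = 50/(s-10)

Final answer: 50/(s-10)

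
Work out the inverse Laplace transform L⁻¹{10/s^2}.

L⁻¹{n!/s^(n+1)} = t^n with n=1. So L⁻¹{1/s^2} = t, and L⁻¹{10/s^2} = (10/1)·t = 10·t

Final answer: 10·t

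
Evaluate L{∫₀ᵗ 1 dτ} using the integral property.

L{∫₀ᵗ f(τ)dτ} = F(s)/s with f(t) = 1. F(s) = 1/s, so L{∫₀ᵗ 1 dτ} = (1/s)/s = 1/s². (Check: ∫₀ᵗ 1 dτ = t.)

Final answer: 1/s²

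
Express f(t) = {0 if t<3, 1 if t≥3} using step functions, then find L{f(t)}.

f(t) = u(t-3). L{u(t-3)} = e^(-3s)/s, so L{f(t)} = e^(-3s)/s

Final answer: e^(-3s)/s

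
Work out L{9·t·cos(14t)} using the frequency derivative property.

L{cos(14t)} = s/(s² + 196). Derivative: d/ds[s/(s² + 196)] = [(s² + 196) - s·2s]/(s² + 196)² = (196 - s²)/(s² + 196)². So L{t·cos(14t)} = -F'(s) = (s² - 196)/(s² + 196)². Then L{9·t·cos(14t)} = 9·(s² - 196)/(s² + 196)²

Final answer: 9·(s² - 196)/(s² + 196)²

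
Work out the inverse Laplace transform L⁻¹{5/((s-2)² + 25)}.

Using frequency shift, L⁻¹{5/((s-2)² + 25)} = e^(2t)·sin(5t)

Final answer: e^(2t)·sin(5t)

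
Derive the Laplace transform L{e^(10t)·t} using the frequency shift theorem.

L{e^(at)·t^n} = n!/(s-a)^(n+1), so L{e^(10t)·t} = 1/(s-10)^2

Final answer: 1/(s-10)^2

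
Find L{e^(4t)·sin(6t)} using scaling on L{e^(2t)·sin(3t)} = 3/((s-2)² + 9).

Scaling with a=2: L{e^(4t)·sin(6t)} = (1/2) · 3/((s/2-2)² + 9). Simplifying: 6/((s-4)² + 36)

Final answer: 6/((s-4)² + 36)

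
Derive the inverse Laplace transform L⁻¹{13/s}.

L⁻¹{c/s} = c, so L⁻¹{13/s} = 13

Final answer: 13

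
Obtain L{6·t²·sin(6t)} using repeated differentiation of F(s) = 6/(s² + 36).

F(s) = 6/(s² + 36). F'(s) = -12s/(s² + 36)². F''(s) = -12(36 - 3s²)/(s² + 36)³ = (36s² - 432)/(s² + 36)³. So L{t²·sin(6t)} = (-1)² F''(s) = (36s² - 432)/(s² + 36)³. Then L{6·t²·sin(6t)} = 6·(36s² - 432)/(s² + 36)³ = (216s² - 2592)/(s² + 36)³

Final answer: (216s² - 2592)/(s² + 36)³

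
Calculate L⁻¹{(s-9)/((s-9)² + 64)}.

Using frequency shift: L⁻¹{(s-a)/((s-a)² + b²)} = e^(at)cos(bt). Here a=9, b=8

Final answer: e^(9t)·cos(8t)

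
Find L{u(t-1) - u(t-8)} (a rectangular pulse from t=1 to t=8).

L{u(t-a)} = e^(-as)/s. L{u(t-1) - u(t-8)} = (e^(-s) - e^(-8s))/s

Final answer: (e^(-s) - e^(-8s))/s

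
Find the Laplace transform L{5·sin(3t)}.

L{sin(ωt)} = ω/(s² + ω²), so L{sin(3t)} = 3/(s² + 9). Then L{5·sin(3t)} = 5·3/(s² + 9) = 15/(s² + 9)

Final answer: 15/(s² + 9)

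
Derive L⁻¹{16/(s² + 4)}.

This is the form c·a/(s² + a²) with a = 2, c = 8. L⁻¹ = 8·sin(2t)

Final answer: 8·sin(2t)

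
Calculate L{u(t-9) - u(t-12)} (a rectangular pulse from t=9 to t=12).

L{u(t-a)} = e^(-as)/s. L{u(t-9) - u(t-12)} = (e^(-9s) - e^(-12s))/s

Final answer: (e^(-9s) - e^(-12s))/s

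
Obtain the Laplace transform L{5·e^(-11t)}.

L{e^(at)} = 1/(s-a), so L{e^(-11t)} = 1/(s+11). Then L{5·e^(-11t)} = 5/(s+11)

Final answer: 5/(s+11)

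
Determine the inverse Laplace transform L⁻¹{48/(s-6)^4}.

L⁻¹{n!/(s-a)^(n+1)} = t^n·e^(at) with n=3, a=6. So L⁻¹{6/(s-6)^4} = t^3·e^(6t), and L⁻¹{48/(s-6)^4} = (48/6)·t^3·e^(6t) = 8·t^3·e^(6t)

Final answer: 8·t^3·e^(6t)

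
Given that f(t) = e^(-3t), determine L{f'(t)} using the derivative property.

f(0) = 1, F(s) = 1/(s+3). L{f'(t)} = s·F(s) - f(0) = s/(s+3) - 1 = (s - (s+3))/(s+3) = -3/(s+3)

Final answer: -3/(s+3)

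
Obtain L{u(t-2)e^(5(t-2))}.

u(t-a)f(t-a) with f(t)=e^(5t). L{e^(5t)} = 1/(s-5). By time shift: e^(-2s)/(s-5)

Final answer: e^(-2s)/(s-5)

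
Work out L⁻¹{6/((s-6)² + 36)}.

Form: b/((s-a)² + b²) → e^(at)sin(bt). With a=6, b=6

Final answer: e^(6t)·sin(6t)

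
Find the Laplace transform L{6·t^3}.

L{t^n} = n!/s^(n+1), so L{t^3} = 6/s^4. Then L{6·t^3} = 6·6/s^4 = 36/s^4

Final answer: 36/s^4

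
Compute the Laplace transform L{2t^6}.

L{2t^6} = 2 · L{t^6} = 2 · 720/s^7 = 1440/s^7

Final answer: 1440/s^7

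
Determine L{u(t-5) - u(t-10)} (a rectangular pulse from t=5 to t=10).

L{u(t-a)} = e^(-as)/s. L{u(t-5) - u(t-10)} = (e^(-5s) - e^(-10s))/s

Final answer: (e^(-5s) - e^(-10s))/s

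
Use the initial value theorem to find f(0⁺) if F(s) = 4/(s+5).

f(0⁺) = lim_{s→∞} s·4/(s+5) = lim_{s→∞} 4s/(s+5) = 4

Final answer: 4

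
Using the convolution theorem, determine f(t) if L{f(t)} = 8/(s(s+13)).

8/(s(s+13)) = (8/s)·(1/(s+13)) = L{8}·L{e^(-13t)}. By convolution, f(t) = 8*e^(-13t) = ∫₀ᵗ 8·e^(-13τ) dτ = 8·(1 - e^(-13t))/13

Final answer: 8·(1 - e^(-13t))/13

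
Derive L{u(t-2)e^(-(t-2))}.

u(t-a)f(t-a) with f(t)=e^(-t). L{e^(-t)} = 1/(s+1). By time shift: e^(-2s)/(s+1)

Final answer: e^(-2s)/(s+1)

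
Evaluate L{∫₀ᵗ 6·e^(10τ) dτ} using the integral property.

L{∫₀ᵗ f(τ)dτ} = F(s)/s with F(s) = 6/(s-10), so L{∫₀ᵗ 6·e^(10τ) dτ} = 6/(s(s-10))

Final answer: 6/(s(s-10))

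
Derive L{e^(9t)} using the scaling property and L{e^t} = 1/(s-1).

Using L{f(at)} = (1/a)F(s/a) with a=9 and f(t) = e^t: L{e^(9t)} = (1/9) · 1/((s/9)-1) = (1/9) · 9/(s-9) = 1/(s-9)

Final answer: 1/(s-9)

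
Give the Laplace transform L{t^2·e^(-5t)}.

L{t^n·e^(at)} = n!/(s-a)^(n+1), so L{t^2·e^(-5t)} = 2/(s+5)^3

Final answer: 2/(s+5)^3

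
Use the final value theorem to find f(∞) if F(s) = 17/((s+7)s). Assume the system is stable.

f(∞) = lim_{s→0} sF(s) = lim_{s→0} 17/(s+7) = 17/7

Final answer: 17/7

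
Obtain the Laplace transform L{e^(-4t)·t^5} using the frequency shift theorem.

L{e^(at)·t^n} = n!/(s-a)^(n+1), so L{e^(-4t)·t^5} = 120/(s+4)^6

Final answer: 120/(s+4)^6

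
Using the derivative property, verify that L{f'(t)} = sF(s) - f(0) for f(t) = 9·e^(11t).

f'(t) = 99e^(11t). Direct: L{f'(t)} = 99/(s-11). Property: s·9/(s-11) - 9 = (9s - 9(s-11))/(s-11) = 99/(s-11). ✓

Final answer: 99/(s-11)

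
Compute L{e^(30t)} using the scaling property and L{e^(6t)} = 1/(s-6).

Using L{f(at)} = (1/a)F(s/a) with a=5 and f(t) = e^(6t): L{e^(30t)} = (1/5) · 1/((s/5)-6) = (1/5) · 5/(s-30) = 1/(s-30)

Final answer: 1/(s-30)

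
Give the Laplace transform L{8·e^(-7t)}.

L{e^(at)} = 1/(s-a), so L{e^(-7t)} = 1/(s+7). Then L{8·e^(-7t)} = 8/(s+7)

Final answer: 8/(s+7)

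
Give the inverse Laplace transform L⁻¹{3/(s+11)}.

L⁻¹{1/(s-a)} = e^(at), so L⁻¹{1/(s+11)} = e^(-11t), and L⁻¹{3/(s+11)} = 3·e^(-11t)

Final answer: 3·e^(-11t)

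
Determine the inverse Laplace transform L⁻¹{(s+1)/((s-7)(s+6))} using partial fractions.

Using partial fractions, f(t) = (8e^(7t) + 5e^(-6t))/13

Final answer: (8e^(7t) + 5e^(-6t))/13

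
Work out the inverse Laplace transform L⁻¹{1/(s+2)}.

L⁻¹{1/(s-a)} = e^(at), so L⁻¹{1/(s+2)} = e^(-2t)

Final answer: e^(-2t)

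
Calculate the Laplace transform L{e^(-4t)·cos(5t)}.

L{e^(at)·cos(ωt)} = (s-a)/((s-a)² + ω²), so L{e^(-4t)·cos(5t)} = (s+4)/((s+4)² + 25)

Final answer: (s+4)/((s+4)² + 25)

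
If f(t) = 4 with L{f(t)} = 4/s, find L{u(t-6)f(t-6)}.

Time shift theorem: L{u(t-a)f(t-a)} = e^(-as)F(s). Here a=6, F(s) = 4/s, so L{u(t-6)f(t-6)} = e^(-6s)·4/s

Final answer: e^(-6s)·4/s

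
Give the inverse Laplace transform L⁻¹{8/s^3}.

L⁻¹{n!/s^(n+1)} = t^n with n=2. So L⁻¹{2/s^3} = t^2, and L⁻¹{8/s^3} = (8/2)·t^2 = 4·t^2

Final answer: 4·t^2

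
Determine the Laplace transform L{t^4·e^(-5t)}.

L{t^n·e^(at)} = n!/(s-a)^(n+1), so L{t^4·e^(-5t)} = 24/(s+5)^5

Final answer: 24/(s+5)^5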